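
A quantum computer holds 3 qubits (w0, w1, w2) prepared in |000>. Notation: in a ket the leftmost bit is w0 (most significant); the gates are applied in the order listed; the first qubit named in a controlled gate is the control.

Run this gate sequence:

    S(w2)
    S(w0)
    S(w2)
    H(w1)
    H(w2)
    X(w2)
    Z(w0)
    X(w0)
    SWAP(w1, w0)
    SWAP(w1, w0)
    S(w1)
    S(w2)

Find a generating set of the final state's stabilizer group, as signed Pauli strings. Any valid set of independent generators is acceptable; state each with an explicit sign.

One valid set of independent stabilizer generators is +IYI, +IIY, -ZII (any independent generating set of the same group is equally correct). Key observation: steps 9-10 multiply out to the identity, so the circuit reduces to the remaining gates.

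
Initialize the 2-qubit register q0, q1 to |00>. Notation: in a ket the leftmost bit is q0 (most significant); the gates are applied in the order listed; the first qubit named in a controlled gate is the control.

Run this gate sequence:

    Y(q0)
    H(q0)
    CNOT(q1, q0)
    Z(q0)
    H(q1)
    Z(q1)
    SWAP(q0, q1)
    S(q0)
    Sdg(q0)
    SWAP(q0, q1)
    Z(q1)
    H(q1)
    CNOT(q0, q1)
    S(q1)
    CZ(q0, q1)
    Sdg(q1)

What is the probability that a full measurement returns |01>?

The probability of measuring |01> is 0.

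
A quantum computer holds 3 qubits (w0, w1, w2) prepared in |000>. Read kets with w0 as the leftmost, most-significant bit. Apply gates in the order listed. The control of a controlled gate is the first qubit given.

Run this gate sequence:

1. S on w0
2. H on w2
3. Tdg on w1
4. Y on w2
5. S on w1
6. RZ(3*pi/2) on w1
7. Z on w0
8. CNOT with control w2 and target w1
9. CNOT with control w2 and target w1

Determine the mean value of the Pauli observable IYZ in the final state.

The expectation value of IYZ is 0. Key observation: the block from step 8 through step 9 cancels to the identity and can be dropped.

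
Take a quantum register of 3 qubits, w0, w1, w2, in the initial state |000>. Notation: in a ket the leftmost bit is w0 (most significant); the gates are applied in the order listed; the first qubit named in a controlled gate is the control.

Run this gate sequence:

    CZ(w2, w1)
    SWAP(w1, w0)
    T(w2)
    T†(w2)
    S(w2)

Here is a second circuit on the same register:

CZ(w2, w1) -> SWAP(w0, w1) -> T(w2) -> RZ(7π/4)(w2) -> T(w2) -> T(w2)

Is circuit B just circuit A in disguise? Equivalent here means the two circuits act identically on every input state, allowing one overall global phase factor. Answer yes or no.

Yes — the two circuits implement the same unitary up to a global phase.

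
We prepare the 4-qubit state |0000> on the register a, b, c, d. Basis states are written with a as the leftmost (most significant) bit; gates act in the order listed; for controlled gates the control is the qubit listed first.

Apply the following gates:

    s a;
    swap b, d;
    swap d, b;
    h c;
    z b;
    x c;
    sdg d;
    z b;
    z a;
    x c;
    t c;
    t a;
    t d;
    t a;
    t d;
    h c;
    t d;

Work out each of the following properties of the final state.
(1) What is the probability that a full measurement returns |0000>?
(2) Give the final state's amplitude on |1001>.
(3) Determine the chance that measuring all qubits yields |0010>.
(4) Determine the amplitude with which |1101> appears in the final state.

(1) A full measurement returns |0000> with probability sqrt(2)/4 + 1/2.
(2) The amplitude on |1001> is 0.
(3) A full measurement returns |0010> with probability 1/2 - sqrt(2)/4.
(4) The final state's coefficient on |1101> equals 0.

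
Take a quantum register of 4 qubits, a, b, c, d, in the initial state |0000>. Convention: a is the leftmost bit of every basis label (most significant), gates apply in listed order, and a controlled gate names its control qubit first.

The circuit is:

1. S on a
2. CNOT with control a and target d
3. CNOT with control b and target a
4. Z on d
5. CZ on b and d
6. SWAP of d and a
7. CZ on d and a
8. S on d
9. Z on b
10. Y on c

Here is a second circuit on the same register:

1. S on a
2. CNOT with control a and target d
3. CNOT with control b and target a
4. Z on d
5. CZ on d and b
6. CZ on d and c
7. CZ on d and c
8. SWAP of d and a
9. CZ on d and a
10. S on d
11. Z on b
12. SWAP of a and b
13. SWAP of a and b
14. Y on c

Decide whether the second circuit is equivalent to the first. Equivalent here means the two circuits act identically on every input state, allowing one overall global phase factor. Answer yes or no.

Yes — the two circuits implement the same unitary up to a global phase.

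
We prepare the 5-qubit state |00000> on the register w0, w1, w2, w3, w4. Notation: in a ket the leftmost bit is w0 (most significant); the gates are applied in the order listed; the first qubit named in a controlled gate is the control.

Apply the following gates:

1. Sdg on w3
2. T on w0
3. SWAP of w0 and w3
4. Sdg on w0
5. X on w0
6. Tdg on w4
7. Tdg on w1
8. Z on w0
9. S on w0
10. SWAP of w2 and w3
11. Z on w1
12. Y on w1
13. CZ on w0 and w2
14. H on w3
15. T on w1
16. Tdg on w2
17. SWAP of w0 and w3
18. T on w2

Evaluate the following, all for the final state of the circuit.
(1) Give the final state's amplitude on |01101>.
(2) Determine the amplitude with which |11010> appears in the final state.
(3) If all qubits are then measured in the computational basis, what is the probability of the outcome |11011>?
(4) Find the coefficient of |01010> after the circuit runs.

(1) |01101> carries amplitude 0 in the final state.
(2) The final state's coefficient on |11010> equals sqrt(2)*exp(I*pi/4)/2.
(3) The probability of measuring |11011> is 0.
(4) |01010> carries amplitude sqrt(2)*exp(I*pi/4)/2 in the final state.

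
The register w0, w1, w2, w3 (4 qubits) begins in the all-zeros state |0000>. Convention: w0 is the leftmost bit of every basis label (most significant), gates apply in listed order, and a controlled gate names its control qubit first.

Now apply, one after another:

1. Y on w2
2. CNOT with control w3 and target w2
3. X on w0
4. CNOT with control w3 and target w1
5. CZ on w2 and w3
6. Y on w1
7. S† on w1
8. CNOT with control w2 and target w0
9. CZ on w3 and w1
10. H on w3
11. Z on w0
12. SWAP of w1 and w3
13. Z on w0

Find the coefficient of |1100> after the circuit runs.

The final state's coefficient on |1100> equals 0.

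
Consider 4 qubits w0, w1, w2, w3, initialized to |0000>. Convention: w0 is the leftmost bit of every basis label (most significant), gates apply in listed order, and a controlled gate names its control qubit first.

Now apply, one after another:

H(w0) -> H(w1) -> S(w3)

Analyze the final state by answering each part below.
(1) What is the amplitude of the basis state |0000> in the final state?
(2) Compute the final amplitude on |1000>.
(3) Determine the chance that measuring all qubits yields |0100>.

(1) |0000> carries amplitude 1/2 in the final state.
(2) The amplitude on |1000> is 1/2.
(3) Outcome |0100> occurs with probability 1/4.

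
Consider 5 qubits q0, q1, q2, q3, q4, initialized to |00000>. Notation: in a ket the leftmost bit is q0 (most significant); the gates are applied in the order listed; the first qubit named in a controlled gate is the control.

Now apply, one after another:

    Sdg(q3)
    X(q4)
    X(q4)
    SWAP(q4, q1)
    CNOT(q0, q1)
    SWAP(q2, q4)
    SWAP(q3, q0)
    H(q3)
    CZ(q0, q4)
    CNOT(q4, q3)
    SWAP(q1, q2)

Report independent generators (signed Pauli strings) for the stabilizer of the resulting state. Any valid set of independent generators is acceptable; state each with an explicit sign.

The stabilizer group can be generated by +IIIXI, +ZIIII, +IZIII, +IIZII, +IIIIZ, among other valid generating sets.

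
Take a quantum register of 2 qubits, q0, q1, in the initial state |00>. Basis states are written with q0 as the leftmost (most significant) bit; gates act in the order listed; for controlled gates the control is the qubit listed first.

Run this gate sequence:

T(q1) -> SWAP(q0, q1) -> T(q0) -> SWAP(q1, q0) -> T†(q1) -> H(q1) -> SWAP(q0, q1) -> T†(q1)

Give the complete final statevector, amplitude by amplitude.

After the circuit, the state carries amplitude sqrt(2)/2 on |00>, 0 on |01>, sqrt(2)/2 on |10>, 0 on |11>.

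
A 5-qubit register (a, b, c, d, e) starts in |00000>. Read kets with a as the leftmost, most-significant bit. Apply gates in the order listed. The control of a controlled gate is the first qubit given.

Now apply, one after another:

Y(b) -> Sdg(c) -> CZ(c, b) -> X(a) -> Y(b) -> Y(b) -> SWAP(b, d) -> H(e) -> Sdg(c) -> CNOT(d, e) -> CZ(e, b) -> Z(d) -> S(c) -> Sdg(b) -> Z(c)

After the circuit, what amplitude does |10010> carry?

The amplitude on |10010> is -sqrt(2)*I/2.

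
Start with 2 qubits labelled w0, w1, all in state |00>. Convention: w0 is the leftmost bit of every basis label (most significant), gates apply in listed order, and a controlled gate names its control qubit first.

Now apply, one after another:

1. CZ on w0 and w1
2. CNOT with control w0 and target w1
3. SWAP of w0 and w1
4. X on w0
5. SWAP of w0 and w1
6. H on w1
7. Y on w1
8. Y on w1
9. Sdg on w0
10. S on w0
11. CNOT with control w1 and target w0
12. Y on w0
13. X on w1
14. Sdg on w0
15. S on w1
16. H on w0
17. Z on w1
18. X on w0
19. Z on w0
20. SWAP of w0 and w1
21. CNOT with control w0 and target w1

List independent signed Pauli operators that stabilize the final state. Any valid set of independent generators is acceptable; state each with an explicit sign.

One valid set of independent stabilizer generators is +XZ, -ZX (any independent generating set of the same group is equally correct).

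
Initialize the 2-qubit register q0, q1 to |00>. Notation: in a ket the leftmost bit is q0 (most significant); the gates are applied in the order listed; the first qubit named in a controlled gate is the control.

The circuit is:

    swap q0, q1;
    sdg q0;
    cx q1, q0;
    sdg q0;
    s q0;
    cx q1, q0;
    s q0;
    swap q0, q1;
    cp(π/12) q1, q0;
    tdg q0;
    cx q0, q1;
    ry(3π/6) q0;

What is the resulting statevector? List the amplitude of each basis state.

The resulting statevector has amplitude sqrt(2)/2 on |00>, 0 on |01>, sqrt(2)/2 on |10>, 0 on |11>.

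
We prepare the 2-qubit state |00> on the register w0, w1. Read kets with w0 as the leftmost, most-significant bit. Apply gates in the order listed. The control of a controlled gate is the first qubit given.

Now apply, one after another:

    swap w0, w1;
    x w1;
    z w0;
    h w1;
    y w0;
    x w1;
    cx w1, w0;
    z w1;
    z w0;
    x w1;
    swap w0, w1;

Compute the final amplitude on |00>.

|00> carries amplitude -sqrt(2)*I/2 in the final state.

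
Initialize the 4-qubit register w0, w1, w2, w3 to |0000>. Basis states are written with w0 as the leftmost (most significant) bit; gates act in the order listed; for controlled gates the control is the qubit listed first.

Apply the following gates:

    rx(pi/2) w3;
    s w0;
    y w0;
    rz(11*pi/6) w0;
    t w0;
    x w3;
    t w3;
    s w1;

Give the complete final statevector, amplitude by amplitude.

The resulting statevector has amplitude -sqrt(2)*exp(I*pi/6)/2 on |1000>, -sqrt(2)*exp(11*I*pi/12)/2 on |1001>, and 0 on every other basis state.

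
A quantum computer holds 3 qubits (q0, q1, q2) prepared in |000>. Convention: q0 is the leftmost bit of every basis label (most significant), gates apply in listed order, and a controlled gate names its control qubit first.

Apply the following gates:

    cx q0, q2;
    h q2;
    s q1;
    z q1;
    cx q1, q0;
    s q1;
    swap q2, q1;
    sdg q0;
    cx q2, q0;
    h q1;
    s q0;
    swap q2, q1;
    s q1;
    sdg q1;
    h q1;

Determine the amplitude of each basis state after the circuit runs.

The final amplitudes are sqrt(2)/2 on |000>, sqrt(2)/2 on |010>, and 0 on every other basis state.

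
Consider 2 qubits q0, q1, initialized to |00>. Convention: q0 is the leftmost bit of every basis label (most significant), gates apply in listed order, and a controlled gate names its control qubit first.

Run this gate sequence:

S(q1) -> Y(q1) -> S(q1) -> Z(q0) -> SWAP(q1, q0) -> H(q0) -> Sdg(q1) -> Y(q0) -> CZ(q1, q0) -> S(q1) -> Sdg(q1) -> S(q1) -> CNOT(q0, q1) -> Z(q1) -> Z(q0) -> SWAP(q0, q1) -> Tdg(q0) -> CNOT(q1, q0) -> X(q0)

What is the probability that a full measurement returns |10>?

The probability of measuring |10> is 1/2.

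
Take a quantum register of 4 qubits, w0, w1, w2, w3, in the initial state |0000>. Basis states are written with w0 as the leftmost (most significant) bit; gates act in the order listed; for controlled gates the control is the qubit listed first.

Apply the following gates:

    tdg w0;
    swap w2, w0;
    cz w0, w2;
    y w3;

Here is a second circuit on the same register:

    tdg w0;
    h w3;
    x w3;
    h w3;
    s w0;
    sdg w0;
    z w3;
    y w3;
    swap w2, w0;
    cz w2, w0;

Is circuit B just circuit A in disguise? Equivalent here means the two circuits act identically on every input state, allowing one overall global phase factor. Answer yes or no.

Yes, they are equivalent — the unitaries differ by at most a global phase.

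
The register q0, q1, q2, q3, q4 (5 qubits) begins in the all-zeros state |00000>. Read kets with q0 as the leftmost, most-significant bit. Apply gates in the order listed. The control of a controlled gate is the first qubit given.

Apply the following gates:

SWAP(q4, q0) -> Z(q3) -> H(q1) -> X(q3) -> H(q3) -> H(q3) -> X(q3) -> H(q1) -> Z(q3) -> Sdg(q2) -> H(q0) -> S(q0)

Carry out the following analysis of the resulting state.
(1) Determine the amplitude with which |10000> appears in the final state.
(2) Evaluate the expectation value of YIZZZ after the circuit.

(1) The amplitude on |10000> is sqrt(2)*I/2. Key observation: steps 2-9 multiply out to the identity, so the circuit reduces to the remaining gates.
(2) In the final state, YIZZZ has expectation 1.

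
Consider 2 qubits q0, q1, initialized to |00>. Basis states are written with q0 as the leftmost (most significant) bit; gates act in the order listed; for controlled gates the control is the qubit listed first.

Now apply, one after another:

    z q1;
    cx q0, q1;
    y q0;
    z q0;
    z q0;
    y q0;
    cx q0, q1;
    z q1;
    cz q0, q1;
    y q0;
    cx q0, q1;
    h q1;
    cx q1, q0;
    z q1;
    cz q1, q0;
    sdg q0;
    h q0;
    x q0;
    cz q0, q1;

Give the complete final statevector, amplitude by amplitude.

The final amplitudes are -1/2 on |00>, I/2 on |01>, 1/2 on |10>, -I/2 on |11>. Key observation: gates 1-8 undo each other exactly, leaving only the rest of the circuit to track.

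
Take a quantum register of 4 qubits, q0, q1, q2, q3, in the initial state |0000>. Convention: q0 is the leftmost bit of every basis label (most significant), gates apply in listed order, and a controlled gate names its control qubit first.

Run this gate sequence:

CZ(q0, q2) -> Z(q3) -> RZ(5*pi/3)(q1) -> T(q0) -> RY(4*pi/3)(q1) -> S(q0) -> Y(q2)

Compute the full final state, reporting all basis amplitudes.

The final amplitudes are exp(2*I*pi/3)/2 on |0010>, -sqrt(3)*exp(2*I*pi/3)/2 on |0110>, and 0 on every other basis state.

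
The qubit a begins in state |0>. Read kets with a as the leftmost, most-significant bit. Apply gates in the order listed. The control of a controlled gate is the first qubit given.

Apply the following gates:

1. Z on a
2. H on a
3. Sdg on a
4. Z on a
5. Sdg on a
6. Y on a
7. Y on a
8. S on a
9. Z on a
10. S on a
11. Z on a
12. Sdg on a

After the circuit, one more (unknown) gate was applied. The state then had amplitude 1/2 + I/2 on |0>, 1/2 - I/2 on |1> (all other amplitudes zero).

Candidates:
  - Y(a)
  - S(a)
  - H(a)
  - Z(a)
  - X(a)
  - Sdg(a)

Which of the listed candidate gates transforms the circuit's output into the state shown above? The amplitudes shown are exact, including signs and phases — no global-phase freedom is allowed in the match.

It was H(a) that produced the state shown. Key observation: the block from step 3 through step 10 cancels to the identity and can be dropped.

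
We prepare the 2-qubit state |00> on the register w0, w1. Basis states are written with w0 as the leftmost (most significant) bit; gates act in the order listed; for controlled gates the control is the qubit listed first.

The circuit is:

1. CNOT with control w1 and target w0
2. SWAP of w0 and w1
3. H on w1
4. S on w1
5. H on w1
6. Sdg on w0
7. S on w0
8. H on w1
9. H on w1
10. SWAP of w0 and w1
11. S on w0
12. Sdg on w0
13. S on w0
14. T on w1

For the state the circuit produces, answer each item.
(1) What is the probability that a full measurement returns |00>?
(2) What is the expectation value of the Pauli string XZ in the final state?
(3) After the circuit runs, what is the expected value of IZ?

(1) Outcome |00> occurs with probability 1/2. Key observation: the block from step 5 through step 8 cancels to the identity and can be dropped.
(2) In the final state, XZ has expectation 1.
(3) The observable IZ averages to 1.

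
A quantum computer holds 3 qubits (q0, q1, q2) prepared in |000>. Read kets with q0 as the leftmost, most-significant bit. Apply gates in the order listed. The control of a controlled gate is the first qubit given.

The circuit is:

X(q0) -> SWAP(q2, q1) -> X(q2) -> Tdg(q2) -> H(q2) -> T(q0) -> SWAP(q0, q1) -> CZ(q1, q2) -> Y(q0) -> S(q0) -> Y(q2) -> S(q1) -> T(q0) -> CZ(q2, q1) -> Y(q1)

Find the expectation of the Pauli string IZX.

The expectation value of IZX is 1.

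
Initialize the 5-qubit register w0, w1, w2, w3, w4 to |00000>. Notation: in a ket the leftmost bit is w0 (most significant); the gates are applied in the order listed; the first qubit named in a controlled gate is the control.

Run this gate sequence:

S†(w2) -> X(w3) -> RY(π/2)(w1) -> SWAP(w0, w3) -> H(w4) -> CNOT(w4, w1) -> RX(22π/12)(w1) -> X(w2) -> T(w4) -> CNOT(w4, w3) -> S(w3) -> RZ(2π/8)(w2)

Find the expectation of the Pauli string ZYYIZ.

In the final state, ZYYIZ has expectation 0.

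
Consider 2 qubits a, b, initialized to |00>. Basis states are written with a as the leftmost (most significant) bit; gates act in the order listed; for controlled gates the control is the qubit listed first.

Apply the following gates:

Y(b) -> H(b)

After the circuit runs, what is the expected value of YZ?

The expectation value of YZ is 0.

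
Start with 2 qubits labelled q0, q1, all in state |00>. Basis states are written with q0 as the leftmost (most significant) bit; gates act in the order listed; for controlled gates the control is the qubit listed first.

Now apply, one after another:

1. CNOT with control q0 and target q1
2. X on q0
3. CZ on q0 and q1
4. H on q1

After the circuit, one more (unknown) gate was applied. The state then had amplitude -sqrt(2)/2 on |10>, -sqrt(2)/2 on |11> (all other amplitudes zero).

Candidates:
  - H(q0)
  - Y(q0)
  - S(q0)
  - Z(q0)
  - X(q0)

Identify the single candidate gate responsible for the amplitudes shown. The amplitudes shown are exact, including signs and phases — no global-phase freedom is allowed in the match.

The applied gate was Z(q0).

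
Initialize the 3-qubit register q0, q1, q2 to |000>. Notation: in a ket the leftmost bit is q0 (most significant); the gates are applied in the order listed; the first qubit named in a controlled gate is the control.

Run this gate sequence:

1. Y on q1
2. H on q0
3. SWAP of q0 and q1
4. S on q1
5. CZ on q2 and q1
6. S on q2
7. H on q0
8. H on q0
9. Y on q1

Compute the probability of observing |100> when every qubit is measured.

The probability of measuring |100> is 1/2.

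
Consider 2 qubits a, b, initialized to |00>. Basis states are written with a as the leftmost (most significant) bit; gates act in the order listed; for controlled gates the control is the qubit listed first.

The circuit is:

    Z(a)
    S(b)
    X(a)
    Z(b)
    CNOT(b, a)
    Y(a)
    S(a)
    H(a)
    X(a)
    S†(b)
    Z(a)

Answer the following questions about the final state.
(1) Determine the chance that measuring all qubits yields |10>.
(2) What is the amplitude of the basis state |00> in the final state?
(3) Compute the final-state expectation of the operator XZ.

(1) The probability of measuring |10> is 1/2.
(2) The amplitude on |00> is -sqrt(2)*I/2.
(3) In the final state, XZ has expectation -1.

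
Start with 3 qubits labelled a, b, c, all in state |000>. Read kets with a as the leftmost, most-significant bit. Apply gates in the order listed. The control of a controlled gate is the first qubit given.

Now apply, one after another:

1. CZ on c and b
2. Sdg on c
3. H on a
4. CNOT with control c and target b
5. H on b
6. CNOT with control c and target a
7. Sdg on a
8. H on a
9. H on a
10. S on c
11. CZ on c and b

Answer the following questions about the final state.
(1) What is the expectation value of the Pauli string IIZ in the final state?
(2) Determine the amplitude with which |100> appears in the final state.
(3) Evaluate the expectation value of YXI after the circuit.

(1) In the final state, IIZ has expectation 1.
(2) |100> carries amplitude -I/2 in the final state.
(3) In the final state, YXI has expectation -1.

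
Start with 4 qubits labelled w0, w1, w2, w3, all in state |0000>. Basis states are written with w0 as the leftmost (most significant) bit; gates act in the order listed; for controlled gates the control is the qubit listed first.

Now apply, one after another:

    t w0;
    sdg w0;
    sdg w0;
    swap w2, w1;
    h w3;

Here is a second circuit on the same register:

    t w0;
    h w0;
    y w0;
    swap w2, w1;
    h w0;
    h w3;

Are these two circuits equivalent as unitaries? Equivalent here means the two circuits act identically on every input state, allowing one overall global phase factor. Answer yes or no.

No, they are not equivalent — no single phase factor reconciles the two unitaries.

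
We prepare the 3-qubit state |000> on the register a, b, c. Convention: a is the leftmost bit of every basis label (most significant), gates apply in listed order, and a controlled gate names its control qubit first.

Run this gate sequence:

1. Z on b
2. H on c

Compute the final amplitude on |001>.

The amplitude on |001> is sqrt(2)/2.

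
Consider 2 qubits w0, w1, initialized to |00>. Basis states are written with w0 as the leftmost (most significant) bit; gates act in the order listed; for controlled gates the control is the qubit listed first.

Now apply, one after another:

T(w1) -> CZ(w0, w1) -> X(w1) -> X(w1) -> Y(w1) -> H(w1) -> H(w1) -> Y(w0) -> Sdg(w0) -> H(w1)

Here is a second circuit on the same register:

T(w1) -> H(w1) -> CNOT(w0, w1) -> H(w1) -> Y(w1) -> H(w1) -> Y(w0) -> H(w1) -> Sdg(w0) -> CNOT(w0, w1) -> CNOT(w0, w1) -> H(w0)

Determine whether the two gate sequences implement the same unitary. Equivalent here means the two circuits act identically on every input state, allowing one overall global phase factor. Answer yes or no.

No, they are not equivalent — no single phase factor reconciles the two unitaries.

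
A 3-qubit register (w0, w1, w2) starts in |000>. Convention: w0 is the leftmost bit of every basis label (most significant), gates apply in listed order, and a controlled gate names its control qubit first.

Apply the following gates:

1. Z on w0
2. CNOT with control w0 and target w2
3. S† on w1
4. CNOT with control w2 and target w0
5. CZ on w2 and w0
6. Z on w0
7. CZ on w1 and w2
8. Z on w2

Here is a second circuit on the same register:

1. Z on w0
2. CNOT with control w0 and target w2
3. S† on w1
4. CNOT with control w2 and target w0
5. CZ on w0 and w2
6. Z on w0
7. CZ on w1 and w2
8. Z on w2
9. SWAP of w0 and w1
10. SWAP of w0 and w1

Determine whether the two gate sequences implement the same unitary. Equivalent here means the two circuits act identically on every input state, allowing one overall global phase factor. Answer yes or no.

Yes — the two circuits implement the same unitary up to a global phase.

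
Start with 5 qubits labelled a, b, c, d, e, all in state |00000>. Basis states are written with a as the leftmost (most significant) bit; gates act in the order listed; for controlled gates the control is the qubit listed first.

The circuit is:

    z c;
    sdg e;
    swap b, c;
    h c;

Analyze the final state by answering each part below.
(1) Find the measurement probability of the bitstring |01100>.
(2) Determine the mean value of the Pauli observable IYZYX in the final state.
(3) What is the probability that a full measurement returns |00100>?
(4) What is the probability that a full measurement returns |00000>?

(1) A full measurement returns |01100> with probability 0.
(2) The expectation value of IYZYX is 0.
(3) A full measurement returns |00100> with probability 1/2.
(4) The probability of measuring |00000> is 1/2.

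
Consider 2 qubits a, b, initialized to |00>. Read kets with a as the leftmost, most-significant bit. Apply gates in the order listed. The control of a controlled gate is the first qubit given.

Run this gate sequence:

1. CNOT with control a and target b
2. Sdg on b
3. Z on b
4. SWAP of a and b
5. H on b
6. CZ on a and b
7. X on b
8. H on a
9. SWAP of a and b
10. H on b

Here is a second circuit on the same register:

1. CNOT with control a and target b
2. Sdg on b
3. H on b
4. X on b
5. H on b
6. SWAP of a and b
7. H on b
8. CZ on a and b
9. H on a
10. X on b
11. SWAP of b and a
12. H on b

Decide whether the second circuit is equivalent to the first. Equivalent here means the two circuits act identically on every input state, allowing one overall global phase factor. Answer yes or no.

Yes, they are equivalent — the unitaries differ by at most a global phase.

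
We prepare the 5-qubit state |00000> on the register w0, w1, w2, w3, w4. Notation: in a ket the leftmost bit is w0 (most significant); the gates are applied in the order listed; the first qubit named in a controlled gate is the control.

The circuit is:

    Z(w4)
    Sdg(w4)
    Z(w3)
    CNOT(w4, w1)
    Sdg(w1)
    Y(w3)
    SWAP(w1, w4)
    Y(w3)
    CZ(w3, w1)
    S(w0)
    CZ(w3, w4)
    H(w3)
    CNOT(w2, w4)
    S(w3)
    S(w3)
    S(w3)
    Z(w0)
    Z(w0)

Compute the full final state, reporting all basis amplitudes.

After the circuit, the state carries amplitude sqrt(2)/2 on |00000>, -sqrt(2)*I/2 on |00010>, and 0 on every other basis state.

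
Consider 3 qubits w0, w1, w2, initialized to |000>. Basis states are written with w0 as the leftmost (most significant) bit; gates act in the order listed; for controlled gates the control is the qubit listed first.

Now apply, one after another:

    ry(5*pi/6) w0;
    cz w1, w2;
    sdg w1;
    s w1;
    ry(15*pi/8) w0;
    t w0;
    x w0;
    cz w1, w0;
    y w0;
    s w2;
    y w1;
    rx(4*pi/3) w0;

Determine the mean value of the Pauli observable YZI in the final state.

The expectation value of YZI is -sqrt(3)*sin(pi/16)*cos(pi/16)/2 - 3*sin(pi/16)**2/4 + 3*cos(pi/16)**2/4 - I*exp(-I*pi/4)*cos(pi/16)**2/8 - sqrt(3)*I*exp(-I*pi/4)*sin(pi/16)*cos(pi/16)/4 - I*exp(I*pi/4)*sin(pi/16)**2/8 + I*exp(-I*pi/4)*sin(pi/16)**2/8 + sqrt(3)*I*exp(I*pi/4)*sin(pi/16)*cos(pi/16)/4 + I*exp(I*pi/4)*cos(pi/16)**2/8.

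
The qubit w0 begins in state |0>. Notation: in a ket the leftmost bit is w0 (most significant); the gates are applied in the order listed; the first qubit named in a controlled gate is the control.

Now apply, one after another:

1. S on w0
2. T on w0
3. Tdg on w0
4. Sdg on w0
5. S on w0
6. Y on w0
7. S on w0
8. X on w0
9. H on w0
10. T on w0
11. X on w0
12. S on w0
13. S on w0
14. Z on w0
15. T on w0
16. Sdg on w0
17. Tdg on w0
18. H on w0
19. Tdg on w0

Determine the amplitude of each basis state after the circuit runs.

The resulting statevector has amplitude -exp(I*pi/4)/2 + I/2 on |0>, -1/2 - exp(I*pi/4)/2 on |1>.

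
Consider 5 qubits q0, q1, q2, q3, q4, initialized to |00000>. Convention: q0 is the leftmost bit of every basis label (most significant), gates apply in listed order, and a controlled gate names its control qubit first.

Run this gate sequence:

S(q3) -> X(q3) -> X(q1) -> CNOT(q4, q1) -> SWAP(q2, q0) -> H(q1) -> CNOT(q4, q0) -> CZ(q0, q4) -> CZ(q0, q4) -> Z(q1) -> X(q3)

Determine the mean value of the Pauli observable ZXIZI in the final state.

The observable ZXIZI averages to 1. Key observation: gates 8-9 undo each other exactly, leaving only the rest of the circuit to track.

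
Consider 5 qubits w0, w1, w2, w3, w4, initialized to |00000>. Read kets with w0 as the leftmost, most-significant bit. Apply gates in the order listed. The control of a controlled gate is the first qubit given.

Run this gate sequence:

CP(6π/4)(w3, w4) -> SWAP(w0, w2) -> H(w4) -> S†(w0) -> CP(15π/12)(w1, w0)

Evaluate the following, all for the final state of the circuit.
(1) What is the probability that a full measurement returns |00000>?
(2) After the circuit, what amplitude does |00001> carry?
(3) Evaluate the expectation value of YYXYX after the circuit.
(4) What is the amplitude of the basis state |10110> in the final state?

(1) The probability of measuring |00000> is 1/2.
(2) The final state's coefficient on |00001> equals sqrt(2)/2.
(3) In the final state, YYXYX has expectation 0.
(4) |10110> carries amplitude 0 in the final state.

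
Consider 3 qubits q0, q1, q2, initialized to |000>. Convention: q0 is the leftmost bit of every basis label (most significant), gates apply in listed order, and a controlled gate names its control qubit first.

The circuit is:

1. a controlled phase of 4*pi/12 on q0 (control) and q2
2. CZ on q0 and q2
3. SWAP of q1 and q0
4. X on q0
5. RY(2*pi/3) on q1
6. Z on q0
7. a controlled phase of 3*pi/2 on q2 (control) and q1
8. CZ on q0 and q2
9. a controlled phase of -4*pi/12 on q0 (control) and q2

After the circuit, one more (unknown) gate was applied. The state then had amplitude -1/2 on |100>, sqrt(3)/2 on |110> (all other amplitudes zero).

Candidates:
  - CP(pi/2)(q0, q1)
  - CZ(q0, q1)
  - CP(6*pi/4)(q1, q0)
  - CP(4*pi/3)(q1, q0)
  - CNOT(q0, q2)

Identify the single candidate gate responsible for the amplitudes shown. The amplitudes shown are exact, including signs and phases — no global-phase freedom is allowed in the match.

The unique candidate consistent with the amplitudes is CZ(q0, q1).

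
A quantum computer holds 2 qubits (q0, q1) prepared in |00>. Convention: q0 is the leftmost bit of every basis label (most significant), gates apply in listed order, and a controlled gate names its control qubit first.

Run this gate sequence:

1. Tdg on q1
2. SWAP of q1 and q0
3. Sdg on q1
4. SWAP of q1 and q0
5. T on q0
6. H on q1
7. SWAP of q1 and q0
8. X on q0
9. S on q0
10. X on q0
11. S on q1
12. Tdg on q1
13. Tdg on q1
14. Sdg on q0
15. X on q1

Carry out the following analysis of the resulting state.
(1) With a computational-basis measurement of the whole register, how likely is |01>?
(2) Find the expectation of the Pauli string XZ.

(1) The probability of measuring |01> is 1/2.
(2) The expectation value of XZ is 1.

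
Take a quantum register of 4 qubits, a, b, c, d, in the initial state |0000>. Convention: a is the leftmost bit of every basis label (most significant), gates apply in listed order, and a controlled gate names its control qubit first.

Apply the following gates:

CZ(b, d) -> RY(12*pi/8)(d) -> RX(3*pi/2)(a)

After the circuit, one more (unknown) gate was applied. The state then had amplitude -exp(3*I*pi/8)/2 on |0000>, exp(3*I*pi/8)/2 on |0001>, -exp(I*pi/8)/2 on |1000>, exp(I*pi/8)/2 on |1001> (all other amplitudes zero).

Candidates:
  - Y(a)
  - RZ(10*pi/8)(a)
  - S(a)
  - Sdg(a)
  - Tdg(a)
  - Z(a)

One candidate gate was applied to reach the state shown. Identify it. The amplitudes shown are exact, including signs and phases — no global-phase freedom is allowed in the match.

The applied gate was RZ(10*pi/8)(a).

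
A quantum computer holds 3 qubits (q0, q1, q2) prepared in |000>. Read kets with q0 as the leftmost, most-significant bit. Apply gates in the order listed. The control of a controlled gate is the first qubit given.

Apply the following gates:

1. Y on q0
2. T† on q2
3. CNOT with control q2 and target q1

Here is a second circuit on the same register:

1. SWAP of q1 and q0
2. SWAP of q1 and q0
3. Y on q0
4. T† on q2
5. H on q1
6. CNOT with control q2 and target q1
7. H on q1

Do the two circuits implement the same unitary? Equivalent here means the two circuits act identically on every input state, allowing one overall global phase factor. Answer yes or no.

No — the two circuits implement different unitaries, even allowing a global phase.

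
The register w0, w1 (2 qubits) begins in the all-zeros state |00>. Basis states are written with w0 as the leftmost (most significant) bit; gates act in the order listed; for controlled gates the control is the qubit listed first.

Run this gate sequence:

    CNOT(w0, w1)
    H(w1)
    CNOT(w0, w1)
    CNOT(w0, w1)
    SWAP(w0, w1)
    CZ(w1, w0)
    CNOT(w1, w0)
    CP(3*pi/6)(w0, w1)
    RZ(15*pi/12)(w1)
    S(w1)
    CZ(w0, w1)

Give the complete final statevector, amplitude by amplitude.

After the circuit, the state carries amplitude -sqrt(2)*exp(3*I*pi/8)/2 on |00>, 0 on |01>, -sqrt(2)*exp(3*I*pi/8)/2 on |10>, 0 on |11>. Key observation: steps 3-4 multiply out to the identity, so the circuit reduces to the remaining gates.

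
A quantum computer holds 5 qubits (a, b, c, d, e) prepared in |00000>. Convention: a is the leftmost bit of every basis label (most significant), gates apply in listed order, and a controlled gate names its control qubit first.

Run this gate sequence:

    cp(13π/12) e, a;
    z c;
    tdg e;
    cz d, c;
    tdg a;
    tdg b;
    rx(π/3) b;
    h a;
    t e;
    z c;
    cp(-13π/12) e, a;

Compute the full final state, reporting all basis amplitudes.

After the circuit, the state carries amplitude sqrt(6)/4 on |00000>, -sqrt(2)*I/4 on |01000>, sqrt(6)/4 on |10000>, -sqrt(2)*I/4 on |11000>, and 0 on every other basis state.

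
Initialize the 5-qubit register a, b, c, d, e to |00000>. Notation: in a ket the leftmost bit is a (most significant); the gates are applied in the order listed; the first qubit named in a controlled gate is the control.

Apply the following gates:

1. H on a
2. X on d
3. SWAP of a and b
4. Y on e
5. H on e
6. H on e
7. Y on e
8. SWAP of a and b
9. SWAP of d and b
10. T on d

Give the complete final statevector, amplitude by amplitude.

The final amplitudes are sqrt(2)/2 on |01000>, sqrt(2)/2 on |11000>, and 0 on every other basis state. Key observation: the block from step 3 through step 8 cancels to the identity and can be dropped.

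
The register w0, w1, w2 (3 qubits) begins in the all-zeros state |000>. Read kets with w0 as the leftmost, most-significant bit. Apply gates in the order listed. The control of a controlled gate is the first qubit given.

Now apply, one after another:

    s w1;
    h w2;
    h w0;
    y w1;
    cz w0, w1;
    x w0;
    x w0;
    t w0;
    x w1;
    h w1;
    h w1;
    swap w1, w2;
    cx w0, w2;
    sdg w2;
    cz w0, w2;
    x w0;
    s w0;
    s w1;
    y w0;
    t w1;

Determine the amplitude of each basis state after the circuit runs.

After the circuit, the state carries amplitude I/2 on |000>, 0 on |001>, -exp(I*pi/4)/2 on |010>, 0 on |011>, 0 on |100>, exp(3*I*pi/4)/2 on |101>, 0 on |110>, -I/2 on |111>.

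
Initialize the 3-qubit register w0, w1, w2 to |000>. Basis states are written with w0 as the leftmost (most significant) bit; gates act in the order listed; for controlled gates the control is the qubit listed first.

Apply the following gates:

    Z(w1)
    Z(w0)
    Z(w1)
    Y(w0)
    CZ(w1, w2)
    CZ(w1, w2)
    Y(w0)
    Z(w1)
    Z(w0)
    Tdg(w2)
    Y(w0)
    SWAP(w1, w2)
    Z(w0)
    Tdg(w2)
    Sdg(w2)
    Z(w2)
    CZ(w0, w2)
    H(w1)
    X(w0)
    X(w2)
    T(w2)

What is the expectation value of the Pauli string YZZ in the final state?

The observable YZZ averages to 0. Key observation: steps 2-9 multiply out to the identity, so the circuit reduces to the remaining gates.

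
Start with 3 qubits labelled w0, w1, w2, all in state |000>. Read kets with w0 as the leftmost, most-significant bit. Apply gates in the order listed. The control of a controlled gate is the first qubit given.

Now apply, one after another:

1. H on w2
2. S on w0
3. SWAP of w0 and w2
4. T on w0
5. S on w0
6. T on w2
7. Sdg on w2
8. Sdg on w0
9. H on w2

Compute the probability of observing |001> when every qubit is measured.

The probability of measuring |001> is 1/4.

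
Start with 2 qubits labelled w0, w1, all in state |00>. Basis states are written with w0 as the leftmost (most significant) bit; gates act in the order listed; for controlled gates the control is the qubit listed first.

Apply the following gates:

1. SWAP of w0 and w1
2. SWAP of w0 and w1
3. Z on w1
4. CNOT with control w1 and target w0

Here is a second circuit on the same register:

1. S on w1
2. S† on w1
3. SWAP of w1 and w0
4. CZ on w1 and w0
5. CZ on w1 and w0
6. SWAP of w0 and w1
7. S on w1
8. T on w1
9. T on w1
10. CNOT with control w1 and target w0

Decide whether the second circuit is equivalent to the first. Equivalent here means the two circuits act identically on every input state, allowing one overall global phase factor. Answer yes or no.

Yes — the two circuits implement the same unitary up to a global phase.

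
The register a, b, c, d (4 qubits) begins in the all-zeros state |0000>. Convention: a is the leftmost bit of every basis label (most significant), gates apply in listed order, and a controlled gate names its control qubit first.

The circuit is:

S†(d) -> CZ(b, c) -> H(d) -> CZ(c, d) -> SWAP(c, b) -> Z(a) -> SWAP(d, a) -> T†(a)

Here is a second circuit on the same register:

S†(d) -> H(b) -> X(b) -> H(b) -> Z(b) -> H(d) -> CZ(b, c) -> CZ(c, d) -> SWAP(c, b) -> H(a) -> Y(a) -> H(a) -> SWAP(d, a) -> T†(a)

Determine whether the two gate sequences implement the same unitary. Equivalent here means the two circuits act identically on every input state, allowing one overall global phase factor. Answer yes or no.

No, they are not equivalent — no single phase factor reconciles the two unitaries.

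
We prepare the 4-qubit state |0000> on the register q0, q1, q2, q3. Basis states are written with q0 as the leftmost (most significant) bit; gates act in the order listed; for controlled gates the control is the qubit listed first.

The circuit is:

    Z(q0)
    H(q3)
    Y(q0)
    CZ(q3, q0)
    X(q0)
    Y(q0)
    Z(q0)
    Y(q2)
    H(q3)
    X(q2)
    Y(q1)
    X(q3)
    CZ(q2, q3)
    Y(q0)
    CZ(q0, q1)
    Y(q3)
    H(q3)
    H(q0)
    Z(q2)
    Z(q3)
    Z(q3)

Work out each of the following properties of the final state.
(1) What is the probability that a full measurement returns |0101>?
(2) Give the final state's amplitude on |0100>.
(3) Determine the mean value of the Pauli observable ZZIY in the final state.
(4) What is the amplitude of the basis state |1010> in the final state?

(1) Outcome |0101> occurs with probability 1/4.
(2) The amplitude on |0100> is -1/2.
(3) The observable ZZIY averages to 0.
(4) The amplitude on |1010> is 0.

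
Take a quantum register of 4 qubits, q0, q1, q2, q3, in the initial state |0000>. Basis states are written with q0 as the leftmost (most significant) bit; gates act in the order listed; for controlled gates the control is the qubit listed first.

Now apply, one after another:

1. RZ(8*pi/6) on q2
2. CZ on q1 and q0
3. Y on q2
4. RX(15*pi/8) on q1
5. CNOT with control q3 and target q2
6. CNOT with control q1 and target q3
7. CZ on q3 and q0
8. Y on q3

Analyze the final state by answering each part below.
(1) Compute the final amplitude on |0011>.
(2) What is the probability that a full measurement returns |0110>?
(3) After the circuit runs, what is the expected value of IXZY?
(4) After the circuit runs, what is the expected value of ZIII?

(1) The amplitude on |0011> is -exp(I*pi/3)*cos(pi/16).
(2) A full measurement returns |0110> with probability sin(pi/16)**2.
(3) The observable IXZY averages to -sqrt(2 - sqrt(2))/2.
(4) The expectation value of ZIII is 1.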